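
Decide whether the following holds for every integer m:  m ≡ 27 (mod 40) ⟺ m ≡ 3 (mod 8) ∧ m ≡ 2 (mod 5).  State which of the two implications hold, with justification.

[⇒] Suppose m ≡ 27 (mod 40); write m = 40j + 27. Since 8 ∣ 40, reducing mod 8 gives m ≡ 27 ≡ 3 (mod 8); since 5 ∣ 40, reducing mod 5 gives m ≡ 27 ≡ 2 (mod 5).

[⇐] Conversely, if m ≡ 3 (mod 8) and m ≡ 2 (mod 5), then by the Chinese remainder theorem m ≡ 27 (mod 40). This is exactly m ≡ 27 (mod 40).

Both directions hold; the statement is true.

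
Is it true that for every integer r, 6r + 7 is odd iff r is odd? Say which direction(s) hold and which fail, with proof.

(⟹) This fails: take r = 6. Then 6r + 7 = 43, which is odd, yet r = 6 is even, not odd.

(⟸) Suppose r is odd. Since 6 is even, 6r is even for every r, so 6r + 7 has the same parity as 7, which is odd. Hence 6r + 7 is odd.

(⇒) fails; (⇐) holds.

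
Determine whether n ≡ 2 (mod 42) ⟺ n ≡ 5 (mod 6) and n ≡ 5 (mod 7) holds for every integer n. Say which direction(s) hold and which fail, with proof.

(→) This fails: n = 2 gives 2 ≡ 2 (mod 42) but 2 ≡ 2 (mod 6), so the conjunction on the right does not hold.

(←) This fails: n = 5 satisfies both congruences on the right (5 ≡ 5 mod 6 and 5 ≡ 5 mod 7) yet 5 ≡ 5 (mod 42), not 2.

Neither direction holds.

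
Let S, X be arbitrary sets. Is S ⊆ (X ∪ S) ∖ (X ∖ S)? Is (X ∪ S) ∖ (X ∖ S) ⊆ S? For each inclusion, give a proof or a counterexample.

(⟹) Let x ∈ S. Then either x ∈ S and x ∉ X; or x ∈ S ∩ X. In each case x ∈ (X ∪ S) ∖ (X ∖ S), so S ⊆ (X ∪ S) ∖ (X ∖ S).

(⟸) Let x ∈ (X ∪ S) ∖ (X ∖ S). Then either x ∈ S and x ∉ X; or x ∈ S ∩ X. In each case x ∈ S, so (X ∪ S) ∖ (X ∖ S) ⊆ S.

The two sets are equal.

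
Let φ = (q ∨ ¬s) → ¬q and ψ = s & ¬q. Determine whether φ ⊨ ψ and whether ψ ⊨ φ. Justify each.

[⇒] This fails. Under s = F, q = F, the left side is true but the right side is false.

[⇐] Assume the antecedent. If s is true, the antecedent forces (s = T, q = F), and (q ∨ ¬s) → ¬q holds there. If s is false, the antecedent cannot hold. Either way (q ∨ ¬s) → ¬q holds.

The forward direction fails; the converse holds.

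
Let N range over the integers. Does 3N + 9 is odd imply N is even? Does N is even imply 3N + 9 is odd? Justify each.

Equivalent; both directions hold.

Forward direction. Suppose 3N + 9 is odd. Since 3 is odd, 3N and N have the same parity, so 3N + 9 ≡ N + 9 (mod 2). As 9 is odd, 3N + 9 is odd exactly when N is even. Thus N is even.

Converse. Suppose N is even; write N = 2j. Then 3N + 9 = 3·(2j) + 9 = 2·3j + 9, which is odd.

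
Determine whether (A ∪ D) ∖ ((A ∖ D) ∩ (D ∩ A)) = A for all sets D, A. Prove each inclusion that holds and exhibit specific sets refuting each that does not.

(⊆) fails; (⊇) holds.

Forward inclusion. This inclusion fails. Take D = {1}, A = ∅; then 1 ∈ (A ∪ D) ∖ ((A ∖ D) ∩ (D ∩ A)) but 1 ∉ A.

Reverse inclusion. Let x ∈ A. Then either x ∈ A and x ∉ D; or x ∈ D ∩ A. In each case x ∈ (A ∪ D) ∖ ((A ∖ D) ∩ (D ∩ A)), so A ⊆ (A ∪ D) ∖ ((A ∖ D) ∩ (D ∩ A)).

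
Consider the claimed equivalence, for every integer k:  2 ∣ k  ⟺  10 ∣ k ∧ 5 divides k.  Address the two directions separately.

Only the reverse direction holds.

Forward direction. This fails: take k = 2. Certainly 2 ∣ 2, but 10 ∤ 2.

Converse. Suppose 10 ∣ k and 5 ∣ k. Any common multiple of 10 and 5 is a multiple of their lcm; here lcm(10, 5) = 10·5/gcd(10, 5) = 50/5 = 10, so 10 ∣ k. Since 2 ∣ 10, it follows that 2 ∣ k.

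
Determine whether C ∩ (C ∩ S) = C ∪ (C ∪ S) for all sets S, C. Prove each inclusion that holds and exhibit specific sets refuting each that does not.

(⊆) Let x ∈ C ∩ (C ∩ S). Then x ∈ S ∩ C, from which x ∈ C ∪ (C ∪ S).

(⊇) This inclusion fails. Take S = {1}, C = ∅; then 1 ∈ C ∪ (C ∪ S) but 1 ∉ C ∩ (C ∩ S).

(⊆) holds; (⊇) fails.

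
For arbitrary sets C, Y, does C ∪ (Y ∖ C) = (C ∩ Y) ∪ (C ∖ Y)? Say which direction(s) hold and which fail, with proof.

(⊆) This inclusion fails. Take C = ∅, Y = {1}; then 1 ∈ C ∪ (Y ∖ C) but 1 ∉ (C ∩ Y) ∪ (C ∖ Y).

(⊇) Let x ∈ (C ∩ Y) ∪ (C ∖ Y). Then either x ∈ C and x ∉ Y; or x ∈ C ∩ Y. In each case x ∈ C ∪ (Y ∖ C), so (C ∩ Y) ∪ (C ∖ Y) ⊆ C ∪ (Y ∖ C).

(⊆) fails; (⊇) holds.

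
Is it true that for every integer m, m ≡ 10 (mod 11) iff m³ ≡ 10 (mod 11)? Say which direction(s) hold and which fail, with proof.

Equivalent; both directions hold.

Forward direction. Suppose m ≡ 10 (mod 11). Write m = 11j + 10. Then (11j + 10)³ = 1331j³ + 3630j² + 3300j + 1000 = 11(121j³ + 330j² + 300j + 90) + 10, so m³ ≡ 10 (mod 11).

Converse. For the converse, argue contrapositively. If m ≢ 10 (mod 11), then m is congruent to one of 0, 1, 2, 3, 4, 5, 6, 7, 8, 9 modulo 11, and these give m³ ≡ 0, 1, 8, 5, 9, 4, 7, 2, 6, 3 respectively — never 10.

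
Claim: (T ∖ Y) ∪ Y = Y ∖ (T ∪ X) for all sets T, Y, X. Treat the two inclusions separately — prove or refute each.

(⊆) This inclusion fails. Take T = {1}, Y = ∅, X = ∅; then 1 ∈ (T ∖ Y) ∪ Y but 1 ∉ Y ∖ (T ∪ X).

(⊇) Let x ∈ Y ∖ (T ∪ X). Then x ∈ Y and x ∉ T, X, from which x ∈ (T ∖ Y) ∪ Y.

The sets are not equal: only the reverse inclusion holds.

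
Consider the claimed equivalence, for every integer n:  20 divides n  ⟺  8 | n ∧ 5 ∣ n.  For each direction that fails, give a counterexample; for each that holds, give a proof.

(⇒) fails; (⇐) holds.

Converse. Suppose 8 ∣ n and 5 ∣ n. Any common multiple of 8 and 5 is a multiple of their lcm; here gcd(8, 5) = 1, so lcm(8, 5) = 8·5 = 40, so 40 ∣ n. Since 20 ∣ 40, it follows that 20 ∣ n.

Forward direction. This fails: take n = 20. Certainly 20 ∣ 20, but 8 ∤ 20.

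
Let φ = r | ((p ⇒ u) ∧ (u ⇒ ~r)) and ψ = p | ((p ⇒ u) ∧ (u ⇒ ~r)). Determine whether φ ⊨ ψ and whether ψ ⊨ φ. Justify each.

(⇒) fails and (⇐) fails.

[⇒] This fails. Under p = F, u = T, r = T, the left side is true but the right side is false.

[⇐] This fails. Under p = T, u = F, r = F, the left side is false but the right side is true.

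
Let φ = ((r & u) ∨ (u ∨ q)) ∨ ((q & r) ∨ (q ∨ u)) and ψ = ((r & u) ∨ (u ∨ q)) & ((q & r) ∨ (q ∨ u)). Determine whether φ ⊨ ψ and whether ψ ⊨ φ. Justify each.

The biconditional holds.

[⇐] Assume the antecedent. If q is true, the consequent reduces to true regardless of the other variables. If q is false, the antecedent forces (q = F, r = F, u = T) or (q = F, r = T, u = T), and the consequent holds there. Either way the consequent holds.

[⇒] Assume the antecedent. If q is true, the consequent reduces to true regardless of the other variables. If q is false, the antecedent forces (q = F, r = F, u = T) or (q = F, r = T, u = T), and the consequent holds there. Either way the consequent holds.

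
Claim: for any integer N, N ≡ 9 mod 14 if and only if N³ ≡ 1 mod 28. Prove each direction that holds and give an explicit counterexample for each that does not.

[⇒] This fails: take N = 23. Then 23 ≡ 9 (mod 14), but 23³ = 12167 ≡ 15 (mod 28), not 1.

[⇐] This fails: take N = 1. Then 1³ = 1 ≡ 1 (mod 28), yet 1 ≡ 1 (mod 14), not 9.

Neither implication holds.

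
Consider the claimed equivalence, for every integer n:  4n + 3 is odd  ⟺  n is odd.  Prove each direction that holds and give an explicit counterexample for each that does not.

[⇒] This fails: take n = 6. Then 4n + 3 = 27, which is odd, yet n = 6 is even, not odd.

[⇐] Suppose n is odd. Since 4 is even, 4n is even for every n, so 4n + 3 has the same parity as 3, which is odd. Hence 4n + 3 is odd.

Only the converse holds.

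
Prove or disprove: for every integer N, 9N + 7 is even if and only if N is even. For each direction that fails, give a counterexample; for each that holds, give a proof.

(→) This fails: N = 1 gives 9N + 7 = 16, which is even, but 1 is odd, not even.

(←) This also fails: N = 4 is even, but 9N + 7 = 43 is odd, not even.

(⇒) fails and (⇐) fails.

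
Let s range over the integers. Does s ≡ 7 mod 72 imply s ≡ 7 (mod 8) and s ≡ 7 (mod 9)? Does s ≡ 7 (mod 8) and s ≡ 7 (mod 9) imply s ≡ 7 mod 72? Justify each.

Both implications hold.

[⇒] Suppose s ≡ 7 (mod 72); write s = 72j + 7. Since 8 ∣ 72, reducing mod 8 gives s ≡ 7 (mod 8); since 9 ∣ 72, reducing mod 9 gives s ≡ 7 (mod 9).

[⇐] Conversely, if s ≡ 7 (mod 8) and s ≡ 7 (mod 9), then by the Chinese remainder theorem s ≡ 7 (mod 72). This is exactly s ≡ 7 (mod 72).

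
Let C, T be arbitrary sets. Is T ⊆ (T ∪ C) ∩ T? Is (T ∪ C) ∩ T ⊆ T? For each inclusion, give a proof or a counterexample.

(⟹) Let x ∈ T. Then either x ∈ T and x ∉ C; or x ∈ C ∩ T. In each case x ∈ (T ∪ C) ∩ T, so T ⊆ (T ∪ C) ∩ T.

(⟸) Let x ∈ (T ∪ C) ∩ T. Then either x ∈ T and x ∉ C; or x ∈ C ∩ T. In each case x ∈ T, so (T ∪ C) ∩ T ⊆ T.

The two sets are equal.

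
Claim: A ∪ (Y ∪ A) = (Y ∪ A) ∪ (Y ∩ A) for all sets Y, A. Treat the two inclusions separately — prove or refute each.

The two sets are equal.

(⟹) Let x ∈ A ∪ (Y ∪ A). Then either x ∈ Y and x ∉ A; or x ∈ A and x ∉ Y; or x ∈ Y ∩ A. In each case x ∈ (Y ∪ A) ∪ (Y ∩ A), so A ∪ (Y ∪ A) ⊆ (Y ∪ A) ∪ (Y ∩ A).

(⟸) Let x ∈ (Y ∪ A) ∪ (Y ∩ A). Then either x ∈ Y and x ∉ A; or x ∈ A and x ∉ Y; or x ∈ Y ∩ A. In each case x ∈ A ∪ (Y ∪ A), so (Y ∪ A) ∪ (Y ∩ A) ⊆ A ∪ (Y ∪ A).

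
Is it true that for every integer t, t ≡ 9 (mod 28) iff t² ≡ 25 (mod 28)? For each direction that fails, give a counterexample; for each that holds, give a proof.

Only the forward implication holds.

Forward direction. Suppose t ≡ 9 (mod 28). Write t = 28j + 9. Then (28j + 9)² = 784j² + 504j + 81 = 28(28j² + 18j + 2) + 25, so t² ≡ 25 (mod 28).

Converse. This fails: take t = 5. Then 5² = 25 ≡ 25 (mod 28), yet 5 ≡ 5 (mod 28), not 9.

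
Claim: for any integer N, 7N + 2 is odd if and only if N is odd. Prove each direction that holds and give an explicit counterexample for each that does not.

Forward direction. Suppose 7N + 2 is odd. Since 7 is odd, 7N and N have the same parity, so 7N + 2 ≡ N + 2 (mod 2). As 2 is even, 7N + 2 is odd exactly when N is odd. Thus N is odd.

Converse. Suppose N is odd; write N = 2j + 1. Then 7N + 2 = 7·(2j + 1) + 2 = 2·7j + 9, which is odd.

Equivalent; both directions hold.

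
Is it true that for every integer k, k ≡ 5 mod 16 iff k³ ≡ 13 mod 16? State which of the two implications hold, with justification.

Equivalent; both directions hold.

Forward direction. Suppose k ≡ 5 mod 16. Write k = 16j + 5. Then (16j + 5)³ = 4096j³ + 3840j² + 1200j + 125 = 16(256j³ + 240j² + 75j + 7) + 13, so k³ ≡ 13 (mod 16).

Converse. Suppose k³ ≡ 13 (mod 16). The only residue r in {0, …, 15} with r³ ≡ 13 (mod 16) is r = 5, so k ≡ 5 (mod 16).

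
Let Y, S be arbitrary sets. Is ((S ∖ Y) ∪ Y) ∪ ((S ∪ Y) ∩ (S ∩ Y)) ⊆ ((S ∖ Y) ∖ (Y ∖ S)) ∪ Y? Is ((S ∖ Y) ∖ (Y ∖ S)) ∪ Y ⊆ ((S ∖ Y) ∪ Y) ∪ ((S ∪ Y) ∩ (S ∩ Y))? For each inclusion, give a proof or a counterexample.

(⊆) Let x ∈ ((S ∖ Y) ∪ Y) ∪ ((S ∪ Y) ∩ (S ∩ Y)). Then either x ∈ Y and x ∉ S; or x ∈ S and x ∉ Y; or x ∈ Y ∩ S. In each case x ∈ ((S ∖ Y) ∖ (Y ∖ S)) ∪ Y, so ((S ∖ Y) ∪ Y) ∪ ((S ∪ Y) ∩ (S ∩ Y)) ⊆ ((S ∖ Y) ∖ (Y ∖ S)) ∪ Y.

(⊇) Let x ∈ ((S ∖ Y) ∖ (Y ∖ S)) ∪ Y. Then either x ∈ Y and x ∉ S; or x ∈ S and x ∉ Y; or x ∈ Y ∩ S. In each case x ∈ ((S ∖ Y) ∪ Y) ∪ ((S ∪ Y) ∩ (S ∩ Y)), so ((S ∖ Y) ∖ (Y ∖ S)) ∪ Y ⊆ ((S ∖ Y) ∪ Y) ∪ ((S ∪ Y) ∩ (S ∩ Y)).

Both inclusions hold.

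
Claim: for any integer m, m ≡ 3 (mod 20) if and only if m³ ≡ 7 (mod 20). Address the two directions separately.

Both implications hold.

(⇒) Suppose m ≡ 3 (mod 20). Write m = 20j + 3. Then (20j + 3)³ = 8000j³ + 3600j² + 540j + 27 = 20(400j³ + 180j² + 27j + 1) + 7, so m³ ≡ 7 (mod 20).

(⇐) Conversely, suppose m³ ≡ 7 (mod 20). The only residue r in {0, …, 19} with r³ ≡ 7 (mod 20) is r = 3, so m ≡ 3 (mod 20).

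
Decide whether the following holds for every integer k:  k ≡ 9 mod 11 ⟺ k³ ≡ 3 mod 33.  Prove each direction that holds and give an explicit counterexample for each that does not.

Not equivalent: only (⇐) holds.

[⇐] The residues r modulo 33 with r³ ≡ 3 (mod 33) are exactly {9}, and each is ≡ 9 (mod 11).

[⇒] This fails: take k = 20. Then 20 ≡ 9 (mod 11), but 20³ = 8000 ≡ 14 (mod 33), not 3.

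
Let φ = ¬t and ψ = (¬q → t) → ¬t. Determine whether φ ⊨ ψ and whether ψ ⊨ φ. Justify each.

(←) Assume the antecedent. If t is true, the antecedent cannot hold. If t is false, ¬t reduces to true regardless of the other variables. Either way ¬t holds.

(→) Assume the antecedent. If t is true, the antecedent cannot hold. If t is false, (¬q → t) → ¬t reduces to true regardless of the other variables. Either way (¬q → t) → ¬t holds.

Equivalent; both directions hold.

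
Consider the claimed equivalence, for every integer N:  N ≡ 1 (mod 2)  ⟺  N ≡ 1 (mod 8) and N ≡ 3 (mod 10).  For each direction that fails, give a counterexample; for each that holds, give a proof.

(→) This fails: N = 1 gives 1 ≡ 1 (mod 2) but 1 ≡ 1 (mod 10), so the conjunction on the right does not hold.

(←) Conversely, if N ≡ 1 (mod 8) and N ≡ 3 (mod 10), then by the Chinese remainder theorem N ≡ 33 (mod 40). Since 33 ≡ 1 (mod 2) and 2 ∣ 40, we get N ≡ 1 (mod 2).

Not equivalent: only (⇐) holds.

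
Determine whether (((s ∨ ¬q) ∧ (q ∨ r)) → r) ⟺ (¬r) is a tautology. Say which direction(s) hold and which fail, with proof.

Neither direction holds.

Forward direction. This fails. Under r = T, s = F, q = F, the left side is true but the right side is false.

Converse. This fails. Under r = F, s = T, q = T, the left side is false but the right side is true.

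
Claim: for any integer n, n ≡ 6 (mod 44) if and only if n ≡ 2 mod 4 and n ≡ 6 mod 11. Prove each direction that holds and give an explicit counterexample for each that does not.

Equivalent; both directions hold.

(⇐) If n ≡ 2 (mod 4) and n ≡ 6 (mod 11), then by the Chinese remainder theorem n ≡ 6 (mod 44). This is exactly n ≡ 6 (mod 44).

(⇒) Suppose n ≡ 6 (mod 44); write n = 44j + 6. Since 4 ∣ 44, reducing mod 4 gives n ≡ 6 ≡ 2 (mod 4); since 11 ∣ 44, reducing mod 11 gives n ≡ 6 (mod 11).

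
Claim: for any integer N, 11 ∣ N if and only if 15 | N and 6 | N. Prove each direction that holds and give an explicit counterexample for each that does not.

(⇒) fails and (⇐) fails.

(⟹) This fails: take N = 11. Certainly 11 ∣ 11, but 15 ∤ 11.

(⟸) This fails: take N = 30. Both 15 ∣ 30 and 6 ∣ 30, yet 30 is not a multiple of 11 (since 30 = 2·11 + 8), so 11 ∤ 30.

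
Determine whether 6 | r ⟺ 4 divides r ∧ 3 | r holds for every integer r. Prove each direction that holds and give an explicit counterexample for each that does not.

(⇒) fails; (⇐) holds.

Converse. Suppose 4 ∣ r and 3 ∣ r. Any common multiple of 4 and 3 is a multiple of their lcm; here gcd(4, 3) = 1, so lcm(4, 3) = 4·3 = 12, so 12 ∣ r. Since 6 ∣ 12, it follows that 6 ∣ r.

Forward direction. This fails: take r = 6. Certainly 6 ∣ 6, but 4 ∤ 6.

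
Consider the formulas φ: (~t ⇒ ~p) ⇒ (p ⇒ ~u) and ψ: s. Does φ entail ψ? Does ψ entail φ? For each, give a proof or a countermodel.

[⇒] This fails. Under u = F, s = F, t = F, p = F, the left side is true but the right side is false.

[⇐] This fails. Under u = T, s = T, t = T, p = T, the left side is false but the right side is true.

Neither direction holds.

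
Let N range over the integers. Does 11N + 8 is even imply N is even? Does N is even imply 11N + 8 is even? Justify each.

(⇒) Suppose 11N + 8 is even. Since 11 is odd, 11N and N have the same parity, so 11N + 8 ≡ N + 8 (mod 2). As 8 is even, 11N + 8 is even exactly when N is even. Thus N is even.

(⇐) Conversely, suppose N is even; write N = 2j. Then 11N + 8 = 11·(2j) + 8 = 2·11j + 8, which is even.

Both implications hold.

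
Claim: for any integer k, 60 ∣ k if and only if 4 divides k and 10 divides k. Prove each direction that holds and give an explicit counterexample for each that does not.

Not equivalent: only (⇒) holds.

(⇒) If 60 ∣ k, write k = 60q. Since 60 = 15·4, k = 4·(15q), so 4 ∣ k; and since 60 = 6·10, k = 10·(6q), so 10 ∣ k.

(⇐) This fails: take k = 20. Both 4 ∣ 20 and 10 ∣ 20, yet 20 is not a multiple of 60 (since 20 = 0·60 + 20), so 60 ∤ 20.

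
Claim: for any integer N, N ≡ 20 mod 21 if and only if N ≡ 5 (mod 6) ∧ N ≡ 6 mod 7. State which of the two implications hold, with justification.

(⇒) This fails: N = 20 gives 20 ≡ 20 (mod 21) but 20 ≡ 2 (mod 6), so the conjunction on the right does not hold.

(⇐) Conversely, if N ≡ 5 (mod 6) and N ≡ 6 (mod 7), then by the Chinese remainder theorem N ≡ 41 (mod 42). Since 41 ≡ 20 (mod 21) and 21 ∣ 42, we get N ≡ 20 (mod 21).

(⇒) fails; (⇐) holds.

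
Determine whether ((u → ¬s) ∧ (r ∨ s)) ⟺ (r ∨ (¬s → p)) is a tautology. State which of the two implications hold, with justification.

Only the forward direction holds.

[⇐] This fails. Under p = T, r = F, u = F, s = F, the left side is false but the right side is true.

[⇒] Assume the antecedent. If r is true, r ∨ (¬s → p) reduces to true regardless of the other variables. If r is false, the antecedent forces (p = F, r = F, u = F, s = T) or (p = T, r = F, u = F, s = T), and r ∨ (¬s → p) holds there. Either way r ∨ (¬s → p) holds.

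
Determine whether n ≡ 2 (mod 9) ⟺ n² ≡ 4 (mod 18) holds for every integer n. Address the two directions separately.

Neither implication holds.

Forward direction. This fails: take n = 11. Then 11 ≡ 2 (mod 9), but 11² = 121 ≡ 13 (mod 18), not 4.

Converse. This fails: take n = 16. Then 16² = 256 ≡ 4 (mod 18), yet 16 ≡ 7 (mod 9), not 2.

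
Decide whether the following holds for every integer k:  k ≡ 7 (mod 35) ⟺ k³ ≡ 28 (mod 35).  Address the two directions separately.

Both implications hold.

(⟹) Suppose k ≡ 7 (mod 35). Write k = 35j + 7. Then (35j + 7)³ = 42875j³ + 25725j² + 5145j + 343 = 35(1225j³ + 735j² + 147j + 9) + 28, so k³ ≡ 28 (mod 35).

(⟸) Conversely, suppose k³ ≡ 28 (mod 35). The only residue r in {0, …, 34} with r³ ≡ 28 (mod 35) is r = 7, so k ≡ 7 (mod 35).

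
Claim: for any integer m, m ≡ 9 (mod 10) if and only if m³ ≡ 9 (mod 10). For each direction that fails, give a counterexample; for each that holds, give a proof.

[⇐] For the converse, argue contrapositively. If m ≢ 9 (mod 10), then m is congruent to one of 0, 1, 2, 3, 4, 5, 6, 7, 8 modulo 10, and these give m³ ≡ 0, 1, 8, 7, 4, 5, 6, 3, 2 respectively — never 9.

[⇒] Suppose m ≡ 9 (mod 10). Write m = 10j + 9. Then (10j + 9)³ = 1000j³ + 2700j² + 2430j + 729 = 10(100j³ + 270j² + 243j + 72) + 9, so m³ ≡ 9 (mod 10).

Both directions hold.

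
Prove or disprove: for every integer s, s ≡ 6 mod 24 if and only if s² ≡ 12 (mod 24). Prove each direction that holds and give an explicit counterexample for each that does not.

(⇒) Suppose s ≡ 6 mod 24. Write s = 24j + 6. Then (24j + 6)² = 576j² + 288j + 36 = 24(24j² + 12j + 1) + 12, so s² ≡ 12 (mod 24).

(⇐) This fails: take s = 18. Then 18² = 324 ≡ 12 (mod 24), yet 18 ≡ 18 (mod 24), not 6.

Only the forward direction holds.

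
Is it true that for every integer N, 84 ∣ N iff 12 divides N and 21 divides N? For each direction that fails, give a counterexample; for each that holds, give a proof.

Equivalent; both directions hold.

(⟹) If 84 ∣ N, write N = 84q. Since 84 = 7·12, N = 12·(7q), so 12 ∣ N; and since 84 = 4·21, N = 21·(4q), so 21 ∣ N.

(⟸) Suppose 12 ∣ N and 21 ∣ N. Any common multiple of 12 and 21 is a multiple of their lcm; here lcm(12, 21) = 12·21/gcd(12, 21) = 252/3 = 84, so 84 ∣ N.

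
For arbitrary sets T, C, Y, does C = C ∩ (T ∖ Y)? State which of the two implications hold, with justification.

(⊆) This inclusion fails. Take T = ∅, C = {1}, Y = ∅; then 1 ∈ C but 1 ∉ C ∩ (T ∖ Y).

(⊇) Let x ∈ C ∩ (T ∖ Y). Then x ∈ T ∩ C and x ∉ Y, from which x ∈ C.

Only the reverse inclusion holds.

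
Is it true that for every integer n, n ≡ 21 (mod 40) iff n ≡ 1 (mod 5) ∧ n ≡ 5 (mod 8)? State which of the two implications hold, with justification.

(⇒) Suppose n ≡ 21 (mod 40); write n = 40j + 21. Since 5 ∣ 40, reducing mod 5 gives n ≡ 21 ≡ 1 (mod 5); since 8 ∣ 40, reducing mod 8 gives n ≡ 21 ≡ 5 (mod 8).

(⇐) Conversely, if n ≡ 1 (mod 5) and n ≡ 5 (mod 8), then by the Chinese remainder theorem n ≡ 21 (mod 40). This is exactly n ≡ 21 (mod 40).

Both directions hold; the statement is true.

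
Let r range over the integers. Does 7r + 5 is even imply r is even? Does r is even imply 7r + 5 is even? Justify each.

Neither implication holds.

[⇒] This fails: r = 1 gives 7r + 5 = 12, which is even, but 1 is odd, not even.

[⇐] This also fails: r = 2 is even, but 7r + 5 = 19 is odd, not even.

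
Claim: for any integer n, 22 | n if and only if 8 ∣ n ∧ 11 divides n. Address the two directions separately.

(→) This fails: take n = 22. Certainly 22 ∣ 22, but 8 ∤ 22.

(←) Suppose 8 ∣ n and 11 ∣ n. Any common multiple of 8 and 11 is a multiple of their lcm; here gcd(8, 11) = 1, so lcm(8, 11) = 8·11 = 88, so 88 ∣ n. Since 22 ∣ 88, it follows that 22 ∣ n.

Not equivalent: only (⇐) holds.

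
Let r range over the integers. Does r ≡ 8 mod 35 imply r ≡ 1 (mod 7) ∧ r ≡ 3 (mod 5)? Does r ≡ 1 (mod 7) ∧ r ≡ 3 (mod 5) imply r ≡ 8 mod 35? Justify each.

(⇒) Suppose r ≡ 8 (mod 35); write r = 35j + 8. Since 7 ∣ 35, reducing mod 7 gives r ≡ 8 ≡ 1 (mod 7); since 5 ∣ 35, reducing mod 5 gives r ≡ 8 ≡ 3 (mod 5).

(⇐) Conversely, if r ≡ 1 (mod 7) and r ≡ 3 (mod 5), then by the Chinese remainder theorem r ≡ 8 (mod 35). This is exactly r ≡ 8 (mod 35).

Equivalent; both directions hold.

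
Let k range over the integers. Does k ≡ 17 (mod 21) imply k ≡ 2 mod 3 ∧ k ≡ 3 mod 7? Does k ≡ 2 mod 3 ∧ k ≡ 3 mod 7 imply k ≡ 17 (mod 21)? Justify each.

(→) Suppose k ≡ 17 (mod 21); write k = 21j + 17. Since 3 ∣ 21, reducing mod 3 gives k ≡ 17 ≡ 2 (mod 3); since 7 ∣ 21, reducing mod 7 gives k ≡ 17 ≡ 3 (mod 7).

(←) Conversely, if k ≡ 2 (mod 3) and k ≡ 3 (mod 7), then by the Chinese remainder theorem k ≡ 17 (mod 21). This is exactly k ≡ 17 (mod 21).

Both implications hold.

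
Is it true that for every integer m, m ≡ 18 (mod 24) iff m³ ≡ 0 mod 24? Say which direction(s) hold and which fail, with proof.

[⇒] Suppose m ≡ 18 (mod 24). Write m = 24j + 18. Then (24j + 18)³ = 13824j³ + 31104j² + 23328j + 5832 = 24(576j³ + 1296j² + 972j + 243) + 0, so m³ ≡ 0 (mod 24).

[⇐] This fails: take m = 0. Then 0³ = 0 ≡ 0 (mod 24), yet 0 ≡ 0 (mod 24), not 18.

Not equivalent: only (⇒) holds.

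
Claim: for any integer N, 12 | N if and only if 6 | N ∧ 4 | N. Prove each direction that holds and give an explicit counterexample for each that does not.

Both implications hold.

Forward direction. If 12 ∣ N, write N = 12q. Since 12 = 2·6, N = 6·(2q), so 6 ∣ N; and since 12 = 3·4, N = 4·(3q), so 4 ∣ N.

Converse. Suppose 6 ∣ N and 4 ∣ N. Any common multiple of 6 and 4 is a multiple of their lcm; here lcm(6, 4) = 6·4/gcd(6, 4) = 24/2 = 12, so 12 ∣ N.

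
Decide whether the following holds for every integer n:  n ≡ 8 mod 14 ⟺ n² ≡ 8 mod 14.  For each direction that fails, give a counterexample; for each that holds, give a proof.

(⇒) Suppose n ≡ 8 mod 14. Write n = 14j + 8. Then (14j + 8)² = 196j² + 224j + 64 = 14(14j² + 16j + 4) + 8, so n² ≡ 8 (mod 14).

(⇐) This fails: take n = 6. Then 6² = 36 ≡ 8 (mod 14), yet 6 ≡ 6 (mod 14), not 8.

Not equivalent: only (⇒) holds.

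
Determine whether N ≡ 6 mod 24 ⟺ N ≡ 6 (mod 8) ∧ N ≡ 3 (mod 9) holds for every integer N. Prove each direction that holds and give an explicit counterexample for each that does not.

Not equivalent: only (⇐) holds.

Forward direction. This fails: N = 54 gives 54 ≡ 6 (mod 24) but 54 ≡ 0 (mod 9), so the conjunction on the right does not hold.

Converse. If N ≡ 6 (mod 8) and N ≡ 3 (mod 9), then by the Chinese remainder theorem N ≡ 30 (mod 72). Since 30 ≡ 6 (mod 24) and 24 ∣ 72, we get N ≡ 6 (mod 24).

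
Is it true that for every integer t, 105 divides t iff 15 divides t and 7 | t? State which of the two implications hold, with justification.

Both directions hold.

[⇒] If 105 ∣ t, write t = 105q. Since 105 = 7·15, t = 15·(7q), so 15 ∣ t; and since 105 = 15·7, t = 7·(15q), so 7 ∣ t.

[⇐] Suppose 15 ∣ t and 7 ∣ t. Any common multiple of 15 and 7 is a multiple of their lcm; here gcd(15, 7) = 1, so lcm(15, 7) = 15·7 = 105, so 105 ∣ t.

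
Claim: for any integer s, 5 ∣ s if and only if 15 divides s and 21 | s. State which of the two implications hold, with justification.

[⇒] This fails: take s = 5. Certainly 5 ∣ 5, but 15 ∤ 5.

[⇐] Suppose 15 ∣ s and 21 ∣ s. Any common multiple of 15 and 21 is a multiple of their lcm; here lcm(15, 21) = 15·21/gcd(15, 21) = 315/3 = 105, so 105 ∣ s. Since 5 ∣ 105, it follows that 5 ∣ s.

The forward direction fails; the converse holds.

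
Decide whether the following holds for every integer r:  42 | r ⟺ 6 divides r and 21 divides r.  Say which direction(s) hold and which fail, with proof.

(⟹) If 42 ∣ r, write r = 42q. Since 42 = 7·6, r = 6·(7q), so 6 ∣ r; and since 42 = 2·21, r = 21·(2q), so 21 ∣ r.

(⟸) Suppose 6 ∣ r and 21 ∣ r. Any common multiple of 6 and 21 is a multiple of their lcm; here lcm(6, 21) = 6·21/gcd(6, 21) = 126/3 = 42, so 42 ∣ r.

Both directions hold.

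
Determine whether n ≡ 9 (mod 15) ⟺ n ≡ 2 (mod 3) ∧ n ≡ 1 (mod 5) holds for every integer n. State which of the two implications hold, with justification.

Neither direction holds.

Forward direction. This fails: n = 9 gives 9 ≡ 9 (mod 15) but 9 ≡ 0 (mod 3), so the conjunction on the right does not hold.

Converse. This fails: n = 11 satisfies both congruences on the right (11 ≡ 2 mod 3 and 11 ≡ 1 mod 5) yet 11 ≡ 11 (mod 15), not 9.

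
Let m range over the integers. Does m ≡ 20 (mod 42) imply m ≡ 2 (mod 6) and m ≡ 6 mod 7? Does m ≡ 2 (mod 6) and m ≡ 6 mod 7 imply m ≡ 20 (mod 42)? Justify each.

Equivalent; both directions hold.

Forward direction. Suppose m ≡ 20 (mod 42); write m = 42j + 20. Since 6 ∣ 42, reducing mod 6 gives m ≡ 20 ≡ 2 (mod 6); since 7 ∣ 42, reducing mod 7 gives m ≡ 20 ≡ 6 (mod 7).

Converse. If m ≡ 2 (mod 6) and m ≡ 6 (mod 7), then by the Chinese remainder theorem m ≡ 20 (mod 42). This is exactly m ≡ 20 (mod 42).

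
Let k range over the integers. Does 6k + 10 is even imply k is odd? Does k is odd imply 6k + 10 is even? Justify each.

(⇒) This fails: take k = 4. Then 6k + 10 = 34, which is even, yet k = 4 is even, not odd.

(⇐) Suppose k is odd. Since 6 is even, 6k is even for every k, so 6k + 10 has the same parity as 10, which is even. Hence 6k + 10 is even.

Only the reverse direction holds.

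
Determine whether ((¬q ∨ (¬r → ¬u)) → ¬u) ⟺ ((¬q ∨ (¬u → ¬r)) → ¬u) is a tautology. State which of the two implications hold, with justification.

(⟸) Assume the antecedent. If r is true, the antecedent forces (r = T, u = F, q = F) or (r = T, u = F, q = T), and (¬q ∨ (¬r → ¬u)) → ¬u holds there. If r is false, the antecedent forces (r = F, u = F, q = F) or (r = F, u = F, q = T), and (¬q ∨ (¬r → ¬u)) → ¬u holds there. Either way (¬q ∨ (¬r → ¬u)) → ¬u holds.

(⟹) This fails. Under r = F, u = T, q = T, the left side is true but the right side is false.

Not equivalent: only (⇐) holds.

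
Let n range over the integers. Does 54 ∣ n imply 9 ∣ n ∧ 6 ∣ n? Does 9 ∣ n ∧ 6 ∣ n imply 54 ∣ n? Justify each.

(⇒) If 54 ∣ n, write n = 54q. Since 54 = 6·9, n = 9·(6q), so 9 ∣ n; and since 54 = 9·6, n = 6·(9q), so 6 ∣ n.

(⇐) This fails: take n = 18. Both 9 ∣ 18 and 6 ∣ 18, yet 18 is not a multiple of 54 (since 18 = 0·54 + 18), so 54 ∤ 18.

Only the forward implication holds.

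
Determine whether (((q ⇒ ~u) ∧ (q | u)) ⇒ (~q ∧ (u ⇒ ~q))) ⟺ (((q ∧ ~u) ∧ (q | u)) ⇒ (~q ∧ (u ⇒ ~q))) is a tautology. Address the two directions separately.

Both implications hold.

(←) Assume the antecedent. If u is true, the consequent reduces to true regardless of the other variables. If u is false, the antecedent forces (u = F, q = F), and the consequent holds there. Either way the consequent holds.

(→) Assume the antecedent. If u is true, the consequent reduces to true regardless of the other variables. If u is false, the antecedent forces (u = F, q = F), and the consequent holds there. Either way the consequent holds.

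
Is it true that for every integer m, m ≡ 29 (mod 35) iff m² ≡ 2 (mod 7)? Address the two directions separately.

(→) This fails: take m = 29. Then 29 ≡ 29 (mod 35), but 29² = 841 ≡ 1 (mod 7), not 2.

(←) This fails: take m = 3. Then 3² = 9 ≡ 2 (mod 7), yet 3 ≡ 3 (mod 35), not 29.

Both directions fail.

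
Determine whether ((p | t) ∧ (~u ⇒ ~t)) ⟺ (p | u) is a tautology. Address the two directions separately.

Only the forward implication holds.

(→) Assume the antecedent. If t is true, the antecedent forces (t = T, u = T, p = F) or (t = T, u = T, p = T), and p | u holds there. If t is false, the antecedent forces (t = F, u = F, p = T) or (t = F, u = T, p = T), and p | u holds there. Either way p | u holds.

(←) This fails. Under t = F, u = T, p = F, the left side is false but the right side is true.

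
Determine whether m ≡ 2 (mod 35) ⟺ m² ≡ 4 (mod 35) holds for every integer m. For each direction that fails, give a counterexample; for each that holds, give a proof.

Forward direction. Suppose m ≡ 2 (mod 35). Write m = 35j + 2. Then (35j + 2)² = 1225j² + 140j + 4 = 35(35j² + 4j) + 4, so m² ≡ 4 (mod 35).

Converse. This fails: take m = 12. Then 12² = 144 ≡ 4 (mod 35), yet 12 ≡ 12 (mod 35), not 2.

The forward direction holds; the converse fails.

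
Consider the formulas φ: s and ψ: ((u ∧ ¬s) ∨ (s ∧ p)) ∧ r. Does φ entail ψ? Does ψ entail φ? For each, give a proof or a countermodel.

(⟹) This fails. Under u = F, r = F, s = T, p = F, the left side is true but the right side is false.

(⟸) This fails. Under u = T, r = T, s = F, p = T, the left side is false but the right side is true.

(⇒) fails and (⇐) fails.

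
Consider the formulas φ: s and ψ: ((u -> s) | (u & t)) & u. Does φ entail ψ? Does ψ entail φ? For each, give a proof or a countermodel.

Neither direction holds.

(→) This fails. Under t = F, u = F, s = T, the left side is true but the right side is false.

(←) This fails. Under t = T, u = T, s = F, the left side is false but the right side is true.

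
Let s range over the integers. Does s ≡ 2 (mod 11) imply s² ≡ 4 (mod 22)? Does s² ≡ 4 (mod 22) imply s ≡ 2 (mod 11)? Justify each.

Forward direction. This fails: take s = 13. Then 13 ≡ 2 (mod 11), but 13² = 169 ≡ 15 (mod 22), not 4.

Converse. This fails: take s = 20. Then 20² = 400 ≡ 4 (mod 22), yet 20 ≡ 9 (mod 11), not 2.

(⇒) fails and (⇐) fails.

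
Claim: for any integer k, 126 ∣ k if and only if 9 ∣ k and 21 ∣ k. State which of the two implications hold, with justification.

(⟸) This fails: take k = 63. Both 9 ∣ 63 and 21 ∣ 63, yet 63 is not a multiple of 126 (since 63 = 0·126 + 63), so 126 ∤ 63.

(⟹) If 126 ∣ k, write k = 126q. Since 126 = 14·9, k = 9·(14q), so 9 ∣ k; and since 126 = 6·21, k = 21·(6q), so 21 ∣ k.

The forward direction holds; the converse fails.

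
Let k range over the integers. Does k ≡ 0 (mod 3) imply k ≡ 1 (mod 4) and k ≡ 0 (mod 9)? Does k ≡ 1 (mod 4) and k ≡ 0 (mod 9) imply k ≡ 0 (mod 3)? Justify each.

(⇒) fails; (⇐) holds.

Forward direction. This fails: k = 0 gives 0 ≡ 0 (mod 3) but 0 ≡ 0 (mod 4), so the conjunction on the right does not hold.

Converse. If k ≡ 1 (mod 4) and k ≡ 0 (mod 9), then by the Chinese remainder theorem k ≡ 9 (mod 36). Since 9 ≡ 0 (mod 3) and 3 ∣ 36, we get k ≡ 0 (mod 3).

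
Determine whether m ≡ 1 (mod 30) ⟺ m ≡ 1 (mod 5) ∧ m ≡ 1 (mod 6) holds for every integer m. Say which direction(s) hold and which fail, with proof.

(⇒) Suppose m ≡ 1 (mod 30); write m = 30j + 1. Since 5 ∣ 30, reducing mod 5 gives m ≡ 1 (mod 5); since 6 ∣ 30, reducing mod 6 gives m ≡ 1 (mod 6).

(⇐) Conversely, if m ≡ 1 (mod 5) and m ≡ 1 (mod 6), then by the Chinese remainder theorem m ≡ 1 (mod 30). This is exactly m ≡ 1 (mod 30).

Both directions hold.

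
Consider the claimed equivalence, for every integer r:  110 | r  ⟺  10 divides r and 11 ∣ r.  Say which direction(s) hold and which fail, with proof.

[⇒] If 110 ∣ r, write r = 110q. Since 110 = 11·10, r = 10·(11q), so 10 ∣ r; and since 110 = 10·11, r = 11·(10q), so 11 ∣ r.

[⇐] Suppose 10 ∣ r and 11 ∣ r. Any common multiple of 10 and 11 is a multiple of their lcm; here gcd(10, 11) = 1, so lcm(10, 11) = 10·11 = 110, so 110 ∣ r.

Both implications hold.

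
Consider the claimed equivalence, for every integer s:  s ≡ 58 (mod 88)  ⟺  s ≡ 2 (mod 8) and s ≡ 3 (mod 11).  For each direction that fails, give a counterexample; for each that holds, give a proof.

Equivalent; both directions hold.

(→) Suppose s ≡ 58 (mod 88); write s = 88j + 58. Since 8 ∣ 88, reducing mod 8 gives s ≡ 58 ≡ 2 (mod 8); since 11 ∣ 88, reducing mod 11 gives s ≡ 58 ≡ 3 (mod 11).

(←) Conversely, if s ≡ 2 (mod 8) and s ≡ 3 (mod 11), then by the Chinese remainder theorem s ≡ 58 (mod 88). This is exactly s ≡ 58 (mod 88).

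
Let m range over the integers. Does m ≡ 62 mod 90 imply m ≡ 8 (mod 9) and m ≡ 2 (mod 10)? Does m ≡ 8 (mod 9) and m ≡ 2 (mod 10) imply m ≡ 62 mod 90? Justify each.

[⇒] Suppose m ≡ 62 (mod 90); write m = 90j + 62. Since 9 ∣ 90, reducing mod 9 gives m ≡ 62 ≡ 8 (mod 9); since 10 ∣ 90, reducing mod 10 gives m ≡ 62 ≡ 2 (mod 10).

[⇐] Conversely, if m ≡ 8 (mod 9) and m ≡ 2 (mod 10), then by the Chinese remainder theorem m ≡ 62 (mod 90). This is exactly m ≡ 62 (mod 90).

Equivalent; both directions hold.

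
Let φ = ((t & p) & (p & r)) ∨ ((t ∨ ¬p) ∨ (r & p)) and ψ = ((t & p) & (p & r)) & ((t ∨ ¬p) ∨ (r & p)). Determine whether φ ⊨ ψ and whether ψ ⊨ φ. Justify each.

Only the reverse direction holds.

(→) This fails. Under p = F, t = F, r = F, the left side is true but the right side is false.

(←) Assume the antecedent. If p is true, the antecedent forces (p = T, t = T, r = T), and the consequent holds there. If p is false, the antecedent cannot hold. Either way the consequent holds.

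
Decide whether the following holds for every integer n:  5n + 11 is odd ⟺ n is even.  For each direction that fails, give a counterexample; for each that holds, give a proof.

Both implications hold.

(←) Suppose n is even; write n = 2j. Then 5n + 11 = 5·(2j) + 11 = 2·5j + 11, which is odd.

(→) Suppose 5n + 11 is odd. Since 5 is odd, 5n and n have the same parity, so 5n + 11 ≡ n + 11 (mod 2). As 11 is odd, 5n + 11 is odd exactly when n is even. Thus n is even.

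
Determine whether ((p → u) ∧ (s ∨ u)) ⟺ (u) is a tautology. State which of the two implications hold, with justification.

Only the reverse direction holds.

[⇐] Assume the antecedent. If u is true, (p → u) ∧ (s ∨ u) reduces to true regardless of the other variables. If u is false, the antecedent cannot hold. Either way (p → u) ∧ (s ∨ u) holds.

[⇒] This fails. Under u = F, s = T, p = F, the left side is true but the right side is false.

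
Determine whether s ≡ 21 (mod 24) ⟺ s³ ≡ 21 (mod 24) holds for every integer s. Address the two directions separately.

Both directions hold.

(→) Suppose s ≡ 21 (mod 24). Write s = 24j + 21. Then (24j + 21)³ = 13824j³ + 36288j² + 31752j + 9261 = 24(576j³ + 1512j² + 1323j + 385) + 21, so s³ ≡ 21 (mod 24).

(←) Conversely, suppose s³ ≡ 21 (mod 24). The only residue r in {0, …, 23} with r³ ≡ 21 (mod 24) is r = 21, so s ≡ 21 (mod 24).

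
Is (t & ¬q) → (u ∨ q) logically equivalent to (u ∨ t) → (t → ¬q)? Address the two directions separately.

Forward direction. This fails. Under q = T, t = T, u = F, the left side is true but the right side is false.

Converse. This fails. Under q = F, t = T, u = F, the left side is false but the right side is true.

Neither implication holds.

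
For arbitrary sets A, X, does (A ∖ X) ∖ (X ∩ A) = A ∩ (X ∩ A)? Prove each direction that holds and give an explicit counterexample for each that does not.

(⟹) This inclusion fails. Take A = {1}, X = ∅; then 1 ∈ (A ∖ X) ∖ (X ∩ A) but 1 ∉ A ∩ (X ∩ A).

(⟸) This inclusion fails. Take A = {1}, X = {1}; then 1 ∈ A ∩ (X ∩ A) but 1 ∉ (A ∖ X) ∖ (X ∩ A).

Both inclusions fail.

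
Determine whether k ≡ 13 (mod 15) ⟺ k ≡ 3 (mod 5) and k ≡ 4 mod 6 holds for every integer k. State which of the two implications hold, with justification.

(⇒) fails; (⇐) holds.

(⟹) This fails: k = 13 gives 13 ≡ 13 (mod 15) but 13 ≡ 1 (mod 6), so the conjunction on the right does not hold.

(⟸) Conversely, if k ≡ 3 (mod 5) and k ≡ 4 (mod 6), then by the Chinese remainder theorem k ≡ 28 (mod 30). Since 28 ≡ 13 (mod 15) and 15 ∣ 30, we get k ≡ 13 (mod 15).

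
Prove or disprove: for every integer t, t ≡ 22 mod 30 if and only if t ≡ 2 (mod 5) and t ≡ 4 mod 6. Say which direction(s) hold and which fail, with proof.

[⇐] If t ≡ 2 (mod 5) and t ≡ 4 (mod 6), then by the Chinese remainder theorem t ≡ 22 (mod 30). This is exactly t ≡ 22 (mod 30).

[⇒] Suppose t ≡ 22 (mod 30); write t = 30j + 22. Since 5 ∣ 30, reducing mod 5 gives t ≡ 22 ≡ 2 (mod 5); since 6 ∣ 30, reducing mod 6 gives t ≡ 22 ≡ 4 (mod 6).

Both directions hold; the statement is true.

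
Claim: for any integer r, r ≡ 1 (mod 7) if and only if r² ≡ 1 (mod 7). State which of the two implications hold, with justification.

Forward direction. Suppose r ≡ 1 (mod 7). Write r = 7j + 1. Then (7j + 1)² = 49j² + 14j + 1 = 7(7j² + 2j) + 1, so r² ≡ 1 (mod 7).

Converse. This fails: take r = 6. Then 6² = 36 ≡ 1 (mod 7), yet 6 ≡ 6 (mod 7), not 1.

Only the forward implication holds.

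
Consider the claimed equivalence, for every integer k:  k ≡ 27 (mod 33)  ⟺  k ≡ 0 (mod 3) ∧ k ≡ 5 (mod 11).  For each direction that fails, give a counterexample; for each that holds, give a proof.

(→) Suppose k ≡ 27 (mod 33); write k = 33j + 27. Since 3 ∣ 33, reducing mod 3 gives k ≡ 27 ≡ 0 (mod 3); since 11 ∣ 33, reducing mod 11 gives k ≡ 27 ≡ 5 (mod 11).

(←) Conversely, if k ≡ 0 (mod 3) and k ≡ 5 (mod 11), then by the Chinese remainder theorem k ≡ 27 (mod 33). This is exactly k ≡ 27 (mod 33).

The biconditional holds.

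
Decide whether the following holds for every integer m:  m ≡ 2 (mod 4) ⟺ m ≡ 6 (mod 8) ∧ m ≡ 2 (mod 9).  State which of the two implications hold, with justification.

The forward direction fails; the converse holds.

Forward direction. This fails: m = 2 gives 2 ≡ 2 (mod 4) but 2 ≡ 2 (mod 8), so the conjunction on the right does not hold.

Converse. If m ≡ 6 (mod 8) and m ≡ 2 (mod 9), then by the Chinese remainder theorem m ≡ 38 (mod 72). Since 38 ≡ 2 (mod 4) and 4 ∣ 72, we get m ≡ 2 (mod 4).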